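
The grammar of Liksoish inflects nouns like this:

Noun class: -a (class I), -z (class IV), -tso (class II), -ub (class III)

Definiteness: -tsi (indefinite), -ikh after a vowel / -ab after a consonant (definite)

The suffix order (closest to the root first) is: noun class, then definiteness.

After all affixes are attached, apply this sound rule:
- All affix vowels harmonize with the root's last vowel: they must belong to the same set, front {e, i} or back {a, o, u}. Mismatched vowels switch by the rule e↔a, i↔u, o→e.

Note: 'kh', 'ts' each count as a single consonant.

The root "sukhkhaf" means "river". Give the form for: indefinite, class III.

sukhkhafubtsu

Attach noun class class III -ub → sukhkhafub.
Attach definiteness indefinite -tsi → sukhkhafubtsi.
Apply vowel harmony: sukhkhafubtsi → sukhkhafubtsu.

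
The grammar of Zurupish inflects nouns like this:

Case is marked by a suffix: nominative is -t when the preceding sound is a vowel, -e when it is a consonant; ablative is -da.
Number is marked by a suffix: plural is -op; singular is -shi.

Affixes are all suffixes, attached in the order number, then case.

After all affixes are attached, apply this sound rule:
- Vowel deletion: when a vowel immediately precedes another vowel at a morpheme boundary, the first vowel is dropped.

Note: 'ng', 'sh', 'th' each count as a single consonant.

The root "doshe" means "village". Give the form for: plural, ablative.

Attach number plural -op → dosheop.
Attach case ablative -da → dosheopda.
Apply vowel deletion: dosheopda → doshopda.

doshopda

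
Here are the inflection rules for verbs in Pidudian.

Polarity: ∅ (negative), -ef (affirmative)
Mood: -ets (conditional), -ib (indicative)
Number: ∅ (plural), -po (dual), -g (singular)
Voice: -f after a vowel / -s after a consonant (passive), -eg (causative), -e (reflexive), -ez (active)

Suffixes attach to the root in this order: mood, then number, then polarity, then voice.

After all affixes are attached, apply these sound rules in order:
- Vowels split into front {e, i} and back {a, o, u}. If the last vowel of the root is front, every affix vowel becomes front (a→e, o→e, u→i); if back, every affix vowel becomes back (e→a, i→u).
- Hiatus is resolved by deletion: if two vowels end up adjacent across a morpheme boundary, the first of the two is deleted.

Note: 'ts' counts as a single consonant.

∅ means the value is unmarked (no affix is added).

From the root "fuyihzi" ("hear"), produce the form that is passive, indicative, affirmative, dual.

Attach mood indicative -ib → fuyihziib.
Attach number dual -po → fuyihziibpo.
Attach polarity affirmative -ef → fuyihziibpoef.
Attach voice passive -s (after consonant 'f') → fuyihziibpoefs.
Apply vowel harmony: fuyihziibpoefs → fuyihziibpeefs.
Apply vowel deletion: fuyihziibpeefs → fuyihzibpefs.

fuyihzibpefs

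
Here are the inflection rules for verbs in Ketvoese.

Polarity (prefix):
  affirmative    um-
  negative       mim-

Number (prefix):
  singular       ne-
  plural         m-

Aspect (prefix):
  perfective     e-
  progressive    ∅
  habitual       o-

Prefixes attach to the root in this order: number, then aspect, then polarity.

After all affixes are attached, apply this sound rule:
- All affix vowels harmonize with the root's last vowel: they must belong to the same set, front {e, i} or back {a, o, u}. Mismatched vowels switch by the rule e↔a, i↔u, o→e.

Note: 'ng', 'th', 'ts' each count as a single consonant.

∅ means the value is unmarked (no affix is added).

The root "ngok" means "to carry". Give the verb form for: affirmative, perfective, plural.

umamngok

Attach number plural m- → mngok.
Attach aspect perfective e- → emngok.
Attach polarity affirmative um- → umemngok.
Apply vowel harmony: umemngok → umamngok.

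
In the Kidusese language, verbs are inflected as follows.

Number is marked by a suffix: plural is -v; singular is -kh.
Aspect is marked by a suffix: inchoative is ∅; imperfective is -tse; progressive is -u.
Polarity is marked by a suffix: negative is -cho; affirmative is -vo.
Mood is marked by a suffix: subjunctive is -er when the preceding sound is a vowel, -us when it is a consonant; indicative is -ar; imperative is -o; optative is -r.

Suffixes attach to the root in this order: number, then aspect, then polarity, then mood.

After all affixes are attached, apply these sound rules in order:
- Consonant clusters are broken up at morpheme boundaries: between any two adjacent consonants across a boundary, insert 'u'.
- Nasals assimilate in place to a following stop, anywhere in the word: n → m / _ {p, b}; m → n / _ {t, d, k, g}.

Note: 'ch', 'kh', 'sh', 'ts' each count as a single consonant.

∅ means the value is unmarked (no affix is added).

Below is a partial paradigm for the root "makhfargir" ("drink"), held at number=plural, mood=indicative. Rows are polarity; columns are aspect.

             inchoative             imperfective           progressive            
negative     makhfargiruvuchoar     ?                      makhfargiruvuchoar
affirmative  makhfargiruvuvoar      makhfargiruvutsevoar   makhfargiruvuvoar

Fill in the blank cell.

makhfargiruvutsechoar

Attach number plural -v → makhfargirv.
Attach aspect imperfective -tse → makhfargirvtse.
Attach polarity negative -cho → makhfargirvtsecho.
Attach mood indicative -ar → makhfargirvtsechoar.
Apply epenthesis: makhfargirvtsechoar → makhfargiruvutsechoar.
Nasal assimilation: no change.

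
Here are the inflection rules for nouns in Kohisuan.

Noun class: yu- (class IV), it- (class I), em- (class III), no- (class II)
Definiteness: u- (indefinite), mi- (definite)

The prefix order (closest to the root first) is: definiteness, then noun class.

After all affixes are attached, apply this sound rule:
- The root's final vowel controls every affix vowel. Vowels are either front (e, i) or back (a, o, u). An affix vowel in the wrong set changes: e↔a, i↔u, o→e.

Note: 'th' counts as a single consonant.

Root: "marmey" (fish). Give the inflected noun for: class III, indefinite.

Attach definiteness indefinite u- → umarmey.
Attach noun class class III em- → emumarmey.
Apply vowel harmony: emumarmey → emimarmey.

emimarmey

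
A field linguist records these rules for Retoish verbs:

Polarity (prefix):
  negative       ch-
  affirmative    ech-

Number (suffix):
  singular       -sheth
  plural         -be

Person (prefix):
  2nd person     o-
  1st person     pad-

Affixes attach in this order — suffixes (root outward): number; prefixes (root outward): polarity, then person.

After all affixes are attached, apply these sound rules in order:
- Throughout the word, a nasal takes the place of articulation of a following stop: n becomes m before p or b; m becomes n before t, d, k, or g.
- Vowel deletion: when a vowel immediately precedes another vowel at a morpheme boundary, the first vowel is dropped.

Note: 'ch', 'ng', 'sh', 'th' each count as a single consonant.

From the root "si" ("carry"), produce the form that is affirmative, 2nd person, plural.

Attach polarity affirmative ech- → echsi.
Attach number plural -be → echsibe.
Attach person 2nd person o- → oechsibe.
Nasal assimilation: no change.
Apply vowel deletion: oechsibe → echsibe.

echsibe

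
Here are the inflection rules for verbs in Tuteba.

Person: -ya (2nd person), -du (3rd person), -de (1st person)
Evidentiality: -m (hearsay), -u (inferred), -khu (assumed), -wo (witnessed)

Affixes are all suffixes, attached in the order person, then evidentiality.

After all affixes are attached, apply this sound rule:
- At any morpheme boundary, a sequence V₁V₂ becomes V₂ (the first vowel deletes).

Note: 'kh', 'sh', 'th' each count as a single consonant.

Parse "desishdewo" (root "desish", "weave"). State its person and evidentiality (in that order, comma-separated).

1st person, witnessed

Segment: desish-de-wo.
person: -de → 1st person.
evidentiality: -wo → witnessed.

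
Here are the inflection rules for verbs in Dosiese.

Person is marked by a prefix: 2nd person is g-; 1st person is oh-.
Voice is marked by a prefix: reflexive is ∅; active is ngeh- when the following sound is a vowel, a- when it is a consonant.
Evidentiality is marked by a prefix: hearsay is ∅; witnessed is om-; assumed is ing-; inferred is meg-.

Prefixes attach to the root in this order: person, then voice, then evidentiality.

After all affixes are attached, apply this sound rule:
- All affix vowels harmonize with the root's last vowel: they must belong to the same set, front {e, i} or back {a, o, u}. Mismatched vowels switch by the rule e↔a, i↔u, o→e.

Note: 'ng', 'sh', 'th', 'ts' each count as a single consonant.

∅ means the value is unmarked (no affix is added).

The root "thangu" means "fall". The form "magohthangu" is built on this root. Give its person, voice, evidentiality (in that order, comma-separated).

Segment: meg-oh-thangu.
person: oh- → 1st person.
voice: ∅ → reflexive.
evidentiality: meg- → inferred.

1st person, reflexive, inferred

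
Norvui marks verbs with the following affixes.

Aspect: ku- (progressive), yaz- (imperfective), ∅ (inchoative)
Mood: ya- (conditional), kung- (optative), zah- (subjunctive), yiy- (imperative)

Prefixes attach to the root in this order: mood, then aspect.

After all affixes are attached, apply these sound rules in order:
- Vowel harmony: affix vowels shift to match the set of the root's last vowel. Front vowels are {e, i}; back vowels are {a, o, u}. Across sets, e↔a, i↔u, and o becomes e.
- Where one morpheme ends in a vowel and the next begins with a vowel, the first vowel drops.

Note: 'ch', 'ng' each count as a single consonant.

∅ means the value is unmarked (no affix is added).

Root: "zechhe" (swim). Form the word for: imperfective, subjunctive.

yezzehzechhe

Attach mood subjunctive zah- → zahzechhe.
Attach aspect imperfective yaz- → yazzahzechhe.
Apply vowel harmony: yazzahzechhe → yezzehzechhe.
Vowel deletion: no change.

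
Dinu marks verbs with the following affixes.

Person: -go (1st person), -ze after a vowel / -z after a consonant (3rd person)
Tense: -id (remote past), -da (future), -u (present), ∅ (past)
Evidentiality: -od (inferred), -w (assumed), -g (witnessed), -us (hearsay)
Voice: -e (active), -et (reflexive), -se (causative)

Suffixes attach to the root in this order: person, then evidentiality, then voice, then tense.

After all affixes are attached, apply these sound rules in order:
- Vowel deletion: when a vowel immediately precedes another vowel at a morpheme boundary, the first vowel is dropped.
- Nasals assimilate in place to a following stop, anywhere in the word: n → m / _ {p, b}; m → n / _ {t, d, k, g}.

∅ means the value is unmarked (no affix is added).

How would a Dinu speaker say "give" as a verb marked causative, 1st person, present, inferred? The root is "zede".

zedegodsu

Attach person 1st person -go → zedego.
Attach evidentiality inferred -od → zedegood.
Attach voice causative -se → zedegoodse.
Attach tense present -u → zedegoodseu.
Apply vowel deletion: zedegoodseu → zedegodsu.
Nasal assimilation: no change.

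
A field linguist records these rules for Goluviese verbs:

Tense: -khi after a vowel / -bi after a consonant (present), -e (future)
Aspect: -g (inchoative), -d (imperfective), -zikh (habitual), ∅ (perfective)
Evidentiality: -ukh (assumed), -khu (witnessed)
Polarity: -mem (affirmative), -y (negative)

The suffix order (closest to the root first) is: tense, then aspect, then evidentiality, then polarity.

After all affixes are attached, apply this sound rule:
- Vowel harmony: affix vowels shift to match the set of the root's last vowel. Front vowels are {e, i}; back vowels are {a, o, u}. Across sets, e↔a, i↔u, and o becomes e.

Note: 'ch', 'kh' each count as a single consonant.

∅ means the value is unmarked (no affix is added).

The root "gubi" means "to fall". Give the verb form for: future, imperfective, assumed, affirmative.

Attach tense future -e → gubie.
Attach aspect imperfective -d → gubied.
Attach evidentiality assumed -ukh → gubiedukh.
Attach polarity affirmative -mem → gubiedukhmem.
Apply vowel harmony: gubiedukhmem → gubiedikhmem.

gubiedikhmem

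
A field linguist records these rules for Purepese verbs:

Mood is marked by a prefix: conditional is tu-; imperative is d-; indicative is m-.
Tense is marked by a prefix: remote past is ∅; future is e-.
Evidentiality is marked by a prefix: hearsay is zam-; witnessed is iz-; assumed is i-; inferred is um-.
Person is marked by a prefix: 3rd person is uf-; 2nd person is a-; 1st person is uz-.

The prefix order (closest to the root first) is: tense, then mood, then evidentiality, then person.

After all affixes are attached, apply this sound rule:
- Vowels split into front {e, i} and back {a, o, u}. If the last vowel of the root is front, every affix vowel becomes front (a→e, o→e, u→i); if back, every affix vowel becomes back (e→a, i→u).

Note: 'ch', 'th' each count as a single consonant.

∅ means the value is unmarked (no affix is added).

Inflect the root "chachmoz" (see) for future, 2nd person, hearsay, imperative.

azamdachachmoz

Attach tense future e- → echachmoz.
Attach mood imperative d- → dechachmoz.
Attach evidentiality hearsay zam- → zamdechachmoz.
Attach person 2nd person a- → azamdechachmoz.
Apply vowel harmony: azamdechachmoz → azamdachachmoz.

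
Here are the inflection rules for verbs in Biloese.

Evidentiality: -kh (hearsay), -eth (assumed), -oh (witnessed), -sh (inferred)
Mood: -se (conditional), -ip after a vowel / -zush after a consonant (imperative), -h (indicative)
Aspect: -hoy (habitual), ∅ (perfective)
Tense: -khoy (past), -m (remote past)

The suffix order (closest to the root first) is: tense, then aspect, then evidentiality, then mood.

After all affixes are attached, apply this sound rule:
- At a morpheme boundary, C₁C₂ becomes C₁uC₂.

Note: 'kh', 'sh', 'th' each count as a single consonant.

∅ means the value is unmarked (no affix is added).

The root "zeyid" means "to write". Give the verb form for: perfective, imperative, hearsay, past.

Attach tense past -khoy → zeyidkhoy.
aspect = perfective: zero marking, form stays zeyidkhoy.
Attach evidentiality hearsay -kh → zeyidkhoykh.
Attach mood imperative -zush (after consonant 'kh') → zeyidkhoykhzush.
Apply epenthesis: zeyidkhoykhzush → zeyidukhoyukhuzush.

zeyidukhoyukhuzush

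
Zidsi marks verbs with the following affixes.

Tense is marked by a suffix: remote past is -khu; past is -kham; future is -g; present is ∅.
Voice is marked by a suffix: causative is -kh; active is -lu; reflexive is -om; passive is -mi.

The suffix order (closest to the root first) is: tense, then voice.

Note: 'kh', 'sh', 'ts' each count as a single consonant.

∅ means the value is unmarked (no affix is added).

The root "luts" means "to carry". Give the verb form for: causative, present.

tense = present: zero marking, form stays luts.
Attach voice causative -kh → lutskh.

lutskh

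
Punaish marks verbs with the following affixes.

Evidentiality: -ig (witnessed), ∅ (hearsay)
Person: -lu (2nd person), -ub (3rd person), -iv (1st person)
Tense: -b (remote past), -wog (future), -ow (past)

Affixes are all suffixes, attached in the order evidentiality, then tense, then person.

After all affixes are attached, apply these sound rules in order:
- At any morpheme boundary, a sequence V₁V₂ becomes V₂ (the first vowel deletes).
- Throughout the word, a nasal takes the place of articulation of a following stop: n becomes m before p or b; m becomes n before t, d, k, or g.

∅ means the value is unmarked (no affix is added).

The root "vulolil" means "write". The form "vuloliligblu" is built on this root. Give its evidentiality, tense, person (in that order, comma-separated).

Segment: vulolil-ig-b-lu.
evidentiality: -ig → witnessed.
tense: -b → remote past.
person: -lu → 2nd person.

witnessed, remote past, 2nd person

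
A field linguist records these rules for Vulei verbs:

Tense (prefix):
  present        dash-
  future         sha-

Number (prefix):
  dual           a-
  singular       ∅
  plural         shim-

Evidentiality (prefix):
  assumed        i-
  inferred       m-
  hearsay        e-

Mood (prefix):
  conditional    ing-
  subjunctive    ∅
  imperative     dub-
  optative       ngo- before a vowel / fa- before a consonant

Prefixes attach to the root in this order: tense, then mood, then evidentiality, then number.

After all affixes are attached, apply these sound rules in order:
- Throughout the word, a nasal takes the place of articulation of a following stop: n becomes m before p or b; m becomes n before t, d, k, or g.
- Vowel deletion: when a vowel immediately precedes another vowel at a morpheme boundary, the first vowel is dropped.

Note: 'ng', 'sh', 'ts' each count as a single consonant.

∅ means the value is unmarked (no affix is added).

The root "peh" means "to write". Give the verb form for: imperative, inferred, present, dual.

andubdashpeh

Attach tense present dash- → dashpeh.
Attach mood imperative dub- → dubdashpeh.
Attach evidentiality inferred m- → mdubdashpeh.
Attach number dual a- → amdubdashpeh.
Apply nasal assimilation: amdubdashpeh → andubdashpeh.
Vowel deletion: no change.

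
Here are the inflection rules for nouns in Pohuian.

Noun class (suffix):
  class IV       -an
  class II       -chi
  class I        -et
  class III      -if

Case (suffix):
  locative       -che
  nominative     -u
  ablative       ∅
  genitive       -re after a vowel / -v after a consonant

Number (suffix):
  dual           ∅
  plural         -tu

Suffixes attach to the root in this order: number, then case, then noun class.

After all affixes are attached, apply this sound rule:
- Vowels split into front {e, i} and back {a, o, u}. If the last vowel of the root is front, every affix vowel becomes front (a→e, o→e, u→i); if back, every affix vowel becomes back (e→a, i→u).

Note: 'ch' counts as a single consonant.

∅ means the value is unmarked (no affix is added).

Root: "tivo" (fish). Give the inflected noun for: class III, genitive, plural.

Attach number plural -tu → tivotu.
Attach case genitive -re (after vowel 'u') → tivoture.
Attach noun class class III -if → tivotureif.
Apply vowel harmony: tivotureif → tivoturauf.

tivoturauf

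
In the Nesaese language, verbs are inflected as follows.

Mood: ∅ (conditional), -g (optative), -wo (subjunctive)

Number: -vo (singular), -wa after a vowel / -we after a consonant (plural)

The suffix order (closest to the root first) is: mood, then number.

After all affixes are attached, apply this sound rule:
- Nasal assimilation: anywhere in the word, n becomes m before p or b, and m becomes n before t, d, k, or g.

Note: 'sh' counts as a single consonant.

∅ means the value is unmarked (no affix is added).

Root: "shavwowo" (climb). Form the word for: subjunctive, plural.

shavwowowowa

Attach mood subjunctive -wo → shavwowowo.
Attach number plural -wa (after vowel 'o') → shavwowowowa.
Nasal assimilation: no change.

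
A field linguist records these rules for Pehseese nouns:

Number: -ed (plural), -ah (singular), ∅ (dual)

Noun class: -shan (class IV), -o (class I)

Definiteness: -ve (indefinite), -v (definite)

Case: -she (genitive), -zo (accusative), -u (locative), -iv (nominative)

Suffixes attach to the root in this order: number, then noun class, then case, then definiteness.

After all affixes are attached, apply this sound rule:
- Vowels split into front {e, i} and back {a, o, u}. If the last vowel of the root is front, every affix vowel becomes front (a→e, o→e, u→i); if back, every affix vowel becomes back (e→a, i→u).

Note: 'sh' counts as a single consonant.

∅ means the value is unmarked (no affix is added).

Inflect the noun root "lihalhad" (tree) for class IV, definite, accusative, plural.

Attach number plural -ed → lihalhaded.
Attach noun class class IV -shan → lihalhadedshan.
Attach case accusative -zo → lihalhadedshanzo.
Attach definiteness definite -v → lihalhadedshanzov.
Apply vowel harmony: lihalhadedshanzov → lihalhadadshanzov.

lihalhadadshanzov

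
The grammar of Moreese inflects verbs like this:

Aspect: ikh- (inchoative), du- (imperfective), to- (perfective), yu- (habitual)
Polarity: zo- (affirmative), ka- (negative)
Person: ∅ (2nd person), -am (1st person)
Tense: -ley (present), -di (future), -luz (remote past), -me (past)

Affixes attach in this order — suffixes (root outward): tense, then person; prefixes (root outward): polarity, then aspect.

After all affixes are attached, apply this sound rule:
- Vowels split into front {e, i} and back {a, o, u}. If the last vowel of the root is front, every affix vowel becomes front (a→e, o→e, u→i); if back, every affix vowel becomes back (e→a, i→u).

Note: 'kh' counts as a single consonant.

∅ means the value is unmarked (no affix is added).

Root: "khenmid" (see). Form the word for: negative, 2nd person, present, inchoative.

ikhkekhenmidley

Attach tense present -ley → khenmidley.
Attach polarity negative ka- → kakhenmidley.
person = 2nd person: zero marking, form stays kakhenmidley.
Attach aspect inchoative ikh- → ikhkakhenmidley.
Apply vowel harmony: ikhkakhenmidley → ikhkekhenmidley.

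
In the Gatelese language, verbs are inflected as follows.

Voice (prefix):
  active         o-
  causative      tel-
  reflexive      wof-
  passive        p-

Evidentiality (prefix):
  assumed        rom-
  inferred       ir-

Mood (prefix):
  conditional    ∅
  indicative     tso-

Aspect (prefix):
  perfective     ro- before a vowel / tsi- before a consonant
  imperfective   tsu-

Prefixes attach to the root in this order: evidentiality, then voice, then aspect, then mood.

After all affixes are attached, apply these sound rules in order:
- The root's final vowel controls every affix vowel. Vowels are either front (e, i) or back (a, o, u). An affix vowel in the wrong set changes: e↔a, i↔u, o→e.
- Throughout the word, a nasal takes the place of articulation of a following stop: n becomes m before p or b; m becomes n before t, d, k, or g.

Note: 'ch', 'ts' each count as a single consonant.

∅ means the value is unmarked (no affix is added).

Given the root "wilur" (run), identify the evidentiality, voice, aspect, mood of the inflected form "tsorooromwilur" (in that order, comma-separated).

Segment: tso-ro-o-rom-wilur.
evidentiality: rom- → assumed.
voice: o- → active.
aspect: ro/tsi- → perfective.
mood: tso- → indicative.

assumed, active, perfective, indicative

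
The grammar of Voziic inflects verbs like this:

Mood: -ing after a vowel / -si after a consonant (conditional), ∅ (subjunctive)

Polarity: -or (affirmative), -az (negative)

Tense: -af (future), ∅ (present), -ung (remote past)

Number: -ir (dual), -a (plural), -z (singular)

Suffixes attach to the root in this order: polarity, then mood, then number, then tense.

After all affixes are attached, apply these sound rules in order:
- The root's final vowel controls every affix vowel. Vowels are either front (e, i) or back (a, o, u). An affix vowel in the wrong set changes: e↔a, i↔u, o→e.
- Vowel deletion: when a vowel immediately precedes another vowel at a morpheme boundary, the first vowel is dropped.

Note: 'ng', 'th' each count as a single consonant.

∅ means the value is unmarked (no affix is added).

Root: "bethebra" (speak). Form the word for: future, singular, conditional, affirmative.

Attach polarity affirmative -or → bethebraor.
Attach mood conditional -si (after consonant 'r') → bethebraorsi.
Attach number singular -z → bethebraorsiz.
Attach tense future -af → bethebraorsizaf.
Apply vowel harmony: bethebraorsizaf → bethebraorsuzaf.
Apply vowel deletion: bethebraorsuzaf → bethebrorsuzaf.

bethebrorsuzaf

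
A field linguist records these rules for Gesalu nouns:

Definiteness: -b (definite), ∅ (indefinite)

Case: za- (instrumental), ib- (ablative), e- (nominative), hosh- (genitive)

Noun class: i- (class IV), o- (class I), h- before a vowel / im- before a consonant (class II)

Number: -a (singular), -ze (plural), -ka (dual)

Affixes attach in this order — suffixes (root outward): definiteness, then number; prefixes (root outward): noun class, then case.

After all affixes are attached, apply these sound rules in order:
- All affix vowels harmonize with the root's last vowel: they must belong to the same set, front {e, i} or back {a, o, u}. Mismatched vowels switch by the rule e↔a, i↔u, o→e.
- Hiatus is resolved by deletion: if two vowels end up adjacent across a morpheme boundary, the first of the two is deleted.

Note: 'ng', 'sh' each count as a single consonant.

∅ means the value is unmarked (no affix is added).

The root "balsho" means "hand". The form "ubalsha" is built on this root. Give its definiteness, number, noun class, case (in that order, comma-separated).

Segment: e-i-balsho-a.
definiteness: ∅ → indefinite.
number: -a → singular.
noun class: i- → class IV.
case: e- → nominative.

indefinite, singular, class IV, nominative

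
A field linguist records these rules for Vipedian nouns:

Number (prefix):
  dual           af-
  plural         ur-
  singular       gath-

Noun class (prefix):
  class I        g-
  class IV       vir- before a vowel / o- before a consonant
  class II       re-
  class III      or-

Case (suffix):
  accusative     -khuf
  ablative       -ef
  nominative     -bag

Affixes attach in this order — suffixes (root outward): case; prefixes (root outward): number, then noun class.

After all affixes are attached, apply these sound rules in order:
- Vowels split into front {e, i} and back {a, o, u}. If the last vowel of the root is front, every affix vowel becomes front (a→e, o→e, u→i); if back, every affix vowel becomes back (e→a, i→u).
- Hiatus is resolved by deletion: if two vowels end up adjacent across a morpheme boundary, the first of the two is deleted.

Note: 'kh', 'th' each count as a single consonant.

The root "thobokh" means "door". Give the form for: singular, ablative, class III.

orgaththobokhaf

Attach case ablative -ef → thobokhef.
Attach number singular gath- → gaththobokhef.
Attach noun class class III or- → orgaththobokhef.
Apply vowel harmony: orgaththobokhef → orgaththobokhaf.
Vowel deletion: no change.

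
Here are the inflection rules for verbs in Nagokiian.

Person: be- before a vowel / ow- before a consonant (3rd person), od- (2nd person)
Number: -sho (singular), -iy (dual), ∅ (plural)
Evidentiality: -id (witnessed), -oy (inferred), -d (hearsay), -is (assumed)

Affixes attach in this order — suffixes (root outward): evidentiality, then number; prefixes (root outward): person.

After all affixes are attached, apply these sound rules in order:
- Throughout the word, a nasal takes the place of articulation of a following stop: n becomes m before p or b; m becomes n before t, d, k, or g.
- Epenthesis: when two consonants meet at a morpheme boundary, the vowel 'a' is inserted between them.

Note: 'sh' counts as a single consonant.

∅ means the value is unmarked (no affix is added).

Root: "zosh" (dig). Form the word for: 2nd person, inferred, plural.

odazoshoy

Attach person 2nd person od- → odzosh.
Attach evidentiality inferred -oy → odzoshoy.
number = plural: zero marking, form stays odzoshoy.
Nasal assimilation: no change.
Apply epenthesis: odzoshoy → odazoshoy.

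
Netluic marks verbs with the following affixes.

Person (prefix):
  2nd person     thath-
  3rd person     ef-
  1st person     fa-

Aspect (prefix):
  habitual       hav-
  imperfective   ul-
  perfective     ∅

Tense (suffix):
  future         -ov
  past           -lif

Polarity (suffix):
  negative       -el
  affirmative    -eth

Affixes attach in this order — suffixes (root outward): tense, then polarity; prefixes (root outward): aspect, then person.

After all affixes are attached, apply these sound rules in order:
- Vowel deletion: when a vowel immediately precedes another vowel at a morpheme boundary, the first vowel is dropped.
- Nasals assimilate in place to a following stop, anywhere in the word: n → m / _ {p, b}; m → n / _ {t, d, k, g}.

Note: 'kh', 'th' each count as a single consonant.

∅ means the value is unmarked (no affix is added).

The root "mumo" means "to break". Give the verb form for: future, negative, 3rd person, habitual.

efhavmumovel

Attach aspect habitual hav- → havmumo.
Attach tense future -ov → havmumoov.
Attach person 3rd person ef- → efhavmumoov.
Attach polarity negative -el → efhavmumoovel.
Apply vowel deletion: efhavmumoovel → efhavmumovel.
Nasal assimilation: no change.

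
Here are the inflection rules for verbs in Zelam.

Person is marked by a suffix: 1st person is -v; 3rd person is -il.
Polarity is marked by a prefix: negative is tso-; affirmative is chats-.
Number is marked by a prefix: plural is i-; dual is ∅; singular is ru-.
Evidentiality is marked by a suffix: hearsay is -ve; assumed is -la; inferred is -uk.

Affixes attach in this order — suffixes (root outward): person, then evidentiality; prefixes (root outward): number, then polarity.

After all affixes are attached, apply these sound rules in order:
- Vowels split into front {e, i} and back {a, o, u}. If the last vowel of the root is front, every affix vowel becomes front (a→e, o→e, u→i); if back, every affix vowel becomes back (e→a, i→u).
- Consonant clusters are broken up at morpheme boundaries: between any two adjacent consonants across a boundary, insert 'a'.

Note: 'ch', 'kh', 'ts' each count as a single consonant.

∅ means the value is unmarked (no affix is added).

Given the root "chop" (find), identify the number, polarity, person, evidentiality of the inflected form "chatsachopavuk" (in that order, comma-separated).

dual, affirmative, 1st person, inferred

Segment: chats-chop-v-uk.
number: ∅ → dual.
polarity: chats- → affirmative.
person: -v → 1st person.
evidentiality: -uk → inferred.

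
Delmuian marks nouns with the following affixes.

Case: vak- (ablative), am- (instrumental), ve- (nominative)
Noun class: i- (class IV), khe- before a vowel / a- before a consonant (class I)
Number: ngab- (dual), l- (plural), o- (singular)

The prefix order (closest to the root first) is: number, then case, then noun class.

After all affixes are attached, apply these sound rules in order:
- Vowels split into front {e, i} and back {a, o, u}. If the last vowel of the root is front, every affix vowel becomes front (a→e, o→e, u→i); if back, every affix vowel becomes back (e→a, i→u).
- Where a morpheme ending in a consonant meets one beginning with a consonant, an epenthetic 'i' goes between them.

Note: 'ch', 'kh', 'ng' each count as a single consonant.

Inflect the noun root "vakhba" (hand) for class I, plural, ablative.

avakilivakhba

Attach number plural l- → lvakhba.
Attach case ablative vak- → vaklvakhba.
Attach noun class class I a- (before consonant 'v') → avaklvakhba.
Vowel harmony: no change.
Apply epenthesis: avaklvakhba → avakilivakhba.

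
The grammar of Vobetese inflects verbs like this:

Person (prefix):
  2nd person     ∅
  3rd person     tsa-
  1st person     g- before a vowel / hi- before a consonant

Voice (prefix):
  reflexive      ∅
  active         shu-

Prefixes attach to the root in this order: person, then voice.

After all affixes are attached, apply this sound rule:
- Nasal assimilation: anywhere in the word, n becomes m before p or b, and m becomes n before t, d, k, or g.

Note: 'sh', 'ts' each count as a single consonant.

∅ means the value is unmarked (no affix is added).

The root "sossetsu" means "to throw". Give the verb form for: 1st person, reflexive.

hisossetsu

Attach person 1st person hi- (before consonant 's') → hisossetsu.
voice = reflexive: zero marking, form stays hisossetsu.
Nasal assimilation: no change.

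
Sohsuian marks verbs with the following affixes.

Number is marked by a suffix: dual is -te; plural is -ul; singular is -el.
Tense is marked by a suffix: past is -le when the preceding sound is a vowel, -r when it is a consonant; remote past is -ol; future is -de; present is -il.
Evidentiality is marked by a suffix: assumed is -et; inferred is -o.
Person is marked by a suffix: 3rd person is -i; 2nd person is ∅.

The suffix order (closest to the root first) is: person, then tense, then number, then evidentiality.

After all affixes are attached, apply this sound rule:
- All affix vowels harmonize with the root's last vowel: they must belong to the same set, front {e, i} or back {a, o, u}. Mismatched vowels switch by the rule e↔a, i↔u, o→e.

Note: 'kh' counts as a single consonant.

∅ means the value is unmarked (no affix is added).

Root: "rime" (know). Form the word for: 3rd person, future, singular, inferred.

rimeideele

Attach person 3rd person -i → rimei.
Attach tense future -de → rimeide.
Attach number singular -el → rimeideel.
Attach evidentiality inferred -o → rimeideelo.
Apply vowel harmony: rimeideelo → rimeideele.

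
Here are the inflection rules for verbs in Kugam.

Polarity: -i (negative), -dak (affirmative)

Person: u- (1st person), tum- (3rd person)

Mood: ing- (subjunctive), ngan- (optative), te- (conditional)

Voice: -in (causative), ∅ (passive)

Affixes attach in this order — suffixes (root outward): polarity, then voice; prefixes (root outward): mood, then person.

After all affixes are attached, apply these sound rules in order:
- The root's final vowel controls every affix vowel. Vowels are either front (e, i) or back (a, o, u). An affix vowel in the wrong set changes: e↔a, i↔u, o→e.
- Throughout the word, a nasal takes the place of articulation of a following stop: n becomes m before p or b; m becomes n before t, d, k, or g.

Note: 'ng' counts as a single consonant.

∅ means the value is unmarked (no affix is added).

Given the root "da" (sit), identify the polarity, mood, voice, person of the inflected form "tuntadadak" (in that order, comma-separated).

Segment: tum-te-da-dak.
polarity: -dak → affirmative.
mood: te- → conditional.
voice: ∅ → passive.
person: tum- → 3rd person.

affirmative, conditional, passive, 3rd person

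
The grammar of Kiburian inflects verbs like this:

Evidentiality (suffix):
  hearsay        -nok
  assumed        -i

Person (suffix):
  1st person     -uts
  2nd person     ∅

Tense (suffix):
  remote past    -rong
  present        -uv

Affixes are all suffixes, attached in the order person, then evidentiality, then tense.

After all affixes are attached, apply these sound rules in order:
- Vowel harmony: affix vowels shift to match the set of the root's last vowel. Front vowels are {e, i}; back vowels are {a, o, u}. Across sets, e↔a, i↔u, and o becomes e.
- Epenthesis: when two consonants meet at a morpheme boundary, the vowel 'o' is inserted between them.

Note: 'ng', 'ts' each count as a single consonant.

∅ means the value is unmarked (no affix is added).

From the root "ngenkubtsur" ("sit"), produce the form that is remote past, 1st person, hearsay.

ngenkubtsurutsonokorong

Attach person 1st person -uts → ngenkubtsuruts.
Attach evidentiality hearsay -nok → ngenkubtsurutsnok.
Attach tense remote past -rong → ngenkubtsurutsnokrong.
Vowel harmony: no change.
Apply epenthesis: ngenkubtsurutsnokrong → ngenkubtsurutsonokorong.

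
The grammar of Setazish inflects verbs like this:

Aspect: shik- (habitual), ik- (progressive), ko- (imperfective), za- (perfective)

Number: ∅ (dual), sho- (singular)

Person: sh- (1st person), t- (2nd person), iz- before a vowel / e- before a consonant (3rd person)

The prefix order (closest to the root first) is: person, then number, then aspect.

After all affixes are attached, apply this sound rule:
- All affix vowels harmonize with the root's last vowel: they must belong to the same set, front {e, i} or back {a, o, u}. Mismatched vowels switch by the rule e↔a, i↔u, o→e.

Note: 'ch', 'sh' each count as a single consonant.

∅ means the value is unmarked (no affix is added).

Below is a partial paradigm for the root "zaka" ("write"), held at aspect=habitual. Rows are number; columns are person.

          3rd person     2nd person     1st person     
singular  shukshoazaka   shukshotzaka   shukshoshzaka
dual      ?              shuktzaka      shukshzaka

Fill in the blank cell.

Attach person 3rd person e- (before consonant 'z') → ezaka.
number = dual: zero marking, form stays ezaka.
Attach aspect habitual shik- → shikezaka.
Apply vowel harmony: shikezaka → shukazaka.

shukazaka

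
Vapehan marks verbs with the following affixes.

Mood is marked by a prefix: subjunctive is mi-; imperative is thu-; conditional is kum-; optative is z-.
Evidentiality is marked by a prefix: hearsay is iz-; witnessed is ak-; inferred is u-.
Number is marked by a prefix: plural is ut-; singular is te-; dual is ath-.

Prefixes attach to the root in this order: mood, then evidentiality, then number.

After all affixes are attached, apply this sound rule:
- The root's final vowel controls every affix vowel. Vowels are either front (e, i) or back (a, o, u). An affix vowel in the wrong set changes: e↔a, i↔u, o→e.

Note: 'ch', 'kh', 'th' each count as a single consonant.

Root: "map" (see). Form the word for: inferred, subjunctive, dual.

Attach mood subjunctive mi- → mimap.
Attach evidentiality inferred u- → umimap.
Attach number dual ath- → athumimap.
Apply vowel harmony: athumimap → athumumap.

athumumap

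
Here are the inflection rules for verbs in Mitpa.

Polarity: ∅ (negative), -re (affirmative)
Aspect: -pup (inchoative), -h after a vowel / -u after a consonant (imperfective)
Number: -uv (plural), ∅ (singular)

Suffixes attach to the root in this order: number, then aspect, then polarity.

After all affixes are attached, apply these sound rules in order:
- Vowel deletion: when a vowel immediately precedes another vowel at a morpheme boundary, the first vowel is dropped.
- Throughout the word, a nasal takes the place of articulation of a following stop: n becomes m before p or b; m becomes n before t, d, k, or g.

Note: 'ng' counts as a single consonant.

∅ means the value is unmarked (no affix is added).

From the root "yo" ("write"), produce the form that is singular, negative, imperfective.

number = singular: zero marking, form stays yo.
Attach aspect imperfective -h (after vowel 'o') → yoh.
polarity = negative: zero marking, form stays yoh.
Vowel deletion: no change.
Nasal assimilation: no change.

yoh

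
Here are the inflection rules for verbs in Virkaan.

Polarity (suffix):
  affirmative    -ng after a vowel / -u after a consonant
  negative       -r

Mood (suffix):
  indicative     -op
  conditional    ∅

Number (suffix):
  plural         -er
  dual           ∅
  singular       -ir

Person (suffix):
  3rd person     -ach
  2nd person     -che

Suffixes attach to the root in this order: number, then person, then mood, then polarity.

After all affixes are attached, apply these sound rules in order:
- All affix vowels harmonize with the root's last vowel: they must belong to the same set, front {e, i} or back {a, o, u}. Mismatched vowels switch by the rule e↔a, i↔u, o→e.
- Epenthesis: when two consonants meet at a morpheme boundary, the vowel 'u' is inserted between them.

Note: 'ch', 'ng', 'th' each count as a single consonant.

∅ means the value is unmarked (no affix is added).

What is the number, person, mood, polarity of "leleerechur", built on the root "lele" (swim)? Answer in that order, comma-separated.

Segment: lele-er-ach-r.
number: -er → plural.
person: -ach → 3rd person.
mood: ∅ → conditional.
polarity: -r → negative.

plural, 3rd person, conditional, negative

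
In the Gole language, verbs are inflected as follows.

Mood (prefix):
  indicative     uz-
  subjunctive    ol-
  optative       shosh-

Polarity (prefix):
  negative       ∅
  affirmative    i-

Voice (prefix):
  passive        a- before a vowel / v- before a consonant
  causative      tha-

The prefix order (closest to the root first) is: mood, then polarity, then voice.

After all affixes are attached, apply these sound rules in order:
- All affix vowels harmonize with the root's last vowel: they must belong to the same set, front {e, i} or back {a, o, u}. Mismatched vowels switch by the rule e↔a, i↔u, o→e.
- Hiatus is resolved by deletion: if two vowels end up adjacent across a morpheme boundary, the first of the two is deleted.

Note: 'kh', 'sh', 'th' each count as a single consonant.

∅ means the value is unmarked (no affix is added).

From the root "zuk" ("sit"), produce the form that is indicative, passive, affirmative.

Attach mood indicative uz- → uzzuk.
Attach polarity affirmative i- → iuzzuk.
Attach voice passive a- (before vowel 'i') → aiuzzuk.
Apply vowel harmony: aiuzzuk → auuzzuk.
Apply vowel deletion: auuzzuk → uzzuk.

uzzuk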